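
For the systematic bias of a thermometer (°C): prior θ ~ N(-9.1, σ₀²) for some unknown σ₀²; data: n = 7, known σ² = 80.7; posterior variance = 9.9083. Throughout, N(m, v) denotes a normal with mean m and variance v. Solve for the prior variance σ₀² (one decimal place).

For the Normal–Normal model with known σ², precisions add: τ_n = τ₀ + n/σ².
So 1/σ₀² = 1/9.9083 − 7/80.7 = 0.100925 − 0.086741 = 0.014184.
Hence σ₀² = 1/0.014184 ≈ 70.5.

σ₀² = 70.5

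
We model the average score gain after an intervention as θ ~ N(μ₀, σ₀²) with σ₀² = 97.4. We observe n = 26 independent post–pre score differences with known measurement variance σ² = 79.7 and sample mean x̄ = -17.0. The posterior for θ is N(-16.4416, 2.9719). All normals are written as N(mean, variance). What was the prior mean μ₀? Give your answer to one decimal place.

μ₀ = 1.3

With known observation variance, the Normal–Normal posterior has precision τ_n = τ₀ + n/σ² and mean μ_n = (τ₀μ₀ + (n/σ²)x̄)/τ_n.
Here τ₀ = 1/97.4 = 0.010267 and τ_data = 26/79.7 = 0.326223, so τ_n = 0.336490.
Rearranging for μ₀: μ₀ = (μ_n·τ_n − τ_data·x̄)/τ₀ = (-16.4416·0.336490 − 0.326223·-17.0) / 0.010267 = 0.013357/0.010267 ≈ 1.3.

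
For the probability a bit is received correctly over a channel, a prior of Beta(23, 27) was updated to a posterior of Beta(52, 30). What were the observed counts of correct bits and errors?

29 correct bits and 3 errors

Under Beta–binomial conjugacy the posterior parameters are (α+s, β+f).
Match parameters: s=52−23=29, f=30−27=3.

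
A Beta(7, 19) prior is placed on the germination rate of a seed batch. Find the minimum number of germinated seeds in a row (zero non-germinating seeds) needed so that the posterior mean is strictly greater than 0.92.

k = 212

After k germinated seeds and 0 non-germinating seeds the posterior is Beta(7+k, 19), with mean (7+k)/(7+19+k).
Set (7+k)/(26+k) > 0.92 and solve: k > (0.92·26 − 7)/(1 − 0.92) = 211.500.
The smallest integer exceeding 211.500 is 212.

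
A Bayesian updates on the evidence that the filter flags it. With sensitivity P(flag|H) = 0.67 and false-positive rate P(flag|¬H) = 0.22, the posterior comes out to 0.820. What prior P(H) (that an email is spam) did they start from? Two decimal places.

P(H) = 0.60

Bayes' rule in odds form gives O(H|E) = O(H)·[P(E|H)/P(E|¬H)], hence O(H) = O(H|E)/LR.
Posterior odds = 0.820/(1−0.820) = 4.5556. LR = 0.67/0.22 = 3.0455.
Prior odds = 4.5556/3.0455 = 1.4958, so P(H) = 1.4958/(1+1.4958) ≈ 0.60.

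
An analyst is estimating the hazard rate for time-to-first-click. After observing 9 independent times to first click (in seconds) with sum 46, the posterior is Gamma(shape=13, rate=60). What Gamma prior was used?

Gamma(shape=4, rate=14)

Gamma–exponential conjugacy: posterior shape = α + n, posterior rate = β + Σtᵢ.
So α = 13 − 9 = 4 and β = 60 − 46 = 14.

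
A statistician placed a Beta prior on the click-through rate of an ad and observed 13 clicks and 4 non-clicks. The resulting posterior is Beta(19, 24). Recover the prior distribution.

Under Beta–binomial conjugacy the posterior parameters are (a+s, b+f).
So a = 19 − 13 = 6 and b = 24 − 4 = 20.

Beta(6, 20)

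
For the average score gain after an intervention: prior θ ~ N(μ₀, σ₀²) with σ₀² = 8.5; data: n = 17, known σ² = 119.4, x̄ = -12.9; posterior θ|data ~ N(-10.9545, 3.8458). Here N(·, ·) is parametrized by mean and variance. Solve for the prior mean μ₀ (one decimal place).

The posterior mean is a precision-weighted average: μ_n = (τ₀μ₀ + τ_data·x̄)/(τ₀+τ_data), with τ₀=1/σ₀² and τ_data=n/σ².
Here τ₀ = 1/8.5 = 0.117647 and τ_data = 17/119.4 = 0.142379, so τ_n = 0.260026.
Rearranging for μ₀: μ₀ = (μ_n·τ_n − τ_data·x̄)/τ₀ = (-10.9545·0.260026 − 0.142379·-12.9) / 0.117647 = -1.011766/0.117647 ≈ -8.6.

μ₀ = -8.6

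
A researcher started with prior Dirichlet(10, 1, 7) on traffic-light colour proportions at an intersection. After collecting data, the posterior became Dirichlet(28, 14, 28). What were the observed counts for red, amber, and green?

For a Dirichlet(α) prior with multinomial counts c, the posterior is Dirichlet(α + c) componentwise.
Counts are posterior − prior componentwise: 28−10=18, 14−1=13, 28−7=21.

counts (18, 13, 21)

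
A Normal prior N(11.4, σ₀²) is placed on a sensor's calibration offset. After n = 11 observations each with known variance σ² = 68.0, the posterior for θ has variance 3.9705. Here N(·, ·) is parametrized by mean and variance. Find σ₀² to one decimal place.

For the Normal–Normal model with known σ², precisions add: τ_n = τ₀ + n/σ².
So 1/σ₀² = 1/3.9705 − 11/68.0 = 0.251857 − 0.161765 = 0.090092.
Hence σ₀² = 1/0.090092 ≈ 11.1.

σ₀² = 11.1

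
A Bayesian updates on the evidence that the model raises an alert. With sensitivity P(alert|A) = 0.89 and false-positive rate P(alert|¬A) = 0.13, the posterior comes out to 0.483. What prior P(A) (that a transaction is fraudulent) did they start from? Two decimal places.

Bayes' rule in odds form gives O(A|E) = O(A)·[P(E|A)/P(E|¬A)], hence O(A) = O(A|E)/LR.
Posterior odds = 0.483/(1−0.483) = 0.9342. LR = 0.89/0.13 = 6.8462.
Prior odds = 0.9342/6.8462 = 0.1365, so P(A) = 0.1365/(1+0.1365) ≈ 0.12.

P(A) = 0.12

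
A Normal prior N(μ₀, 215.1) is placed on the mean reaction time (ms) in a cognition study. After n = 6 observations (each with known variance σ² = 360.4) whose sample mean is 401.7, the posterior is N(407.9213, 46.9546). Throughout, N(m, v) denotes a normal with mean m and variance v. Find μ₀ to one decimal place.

μ₀ = 430.2

The posterior mean is a precision-weighted average: μ_n = (τ₀μ₀ + τ_data·x̄)/(τ₀+τ_data), with τ₀=1/σ₀² and τ_data=n/σ².
Here τ₀ = 1/215.1 = 0.004649 and τ_data = 6/360.4 = 0.016648, so τ_n = 0.021297.
Rearranging for μ₀: μ₀ = (μ_n·τ_n − τ_data·x̄)/τ₀ = (407.9213·0.021297 − 0.016648·401.7) / 0.004649 = 1.999998/0.004649 ≈ 430.2.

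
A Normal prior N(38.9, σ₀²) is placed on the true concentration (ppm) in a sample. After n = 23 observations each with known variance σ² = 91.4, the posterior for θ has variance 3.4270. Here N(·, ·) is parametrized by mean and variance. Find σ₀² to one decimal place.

σ₀² = 24.9

Posterior precision equals prior precision plus data precision: 1/σ_n² = 1/σ₀² + n/σ².
So 1/σ₀² = 1/3.4270 − 23/91.4 = 0.291800 − 0.251641 = 0.040159.
Hence σ₀² = 1/0.040159 ≈ 24.9.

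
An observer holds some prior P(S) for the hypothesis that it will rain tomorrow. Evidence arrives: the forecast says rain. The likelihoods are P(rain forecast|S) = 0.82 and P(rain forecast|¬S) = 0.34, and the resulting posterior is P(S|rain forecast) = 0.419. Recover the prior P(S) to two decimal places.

Bayes' rule in odds form gives O(S|E) = O(S)·[P(E|S)/P(E|¬S)], hence O(S) = O(S|E)/LR.
Posterior odds = 0.419/(1−0.419) = 0.7212. LR = 0.82/0.34 = 2.4118.
Prior odds = 0.7212/2.4118 = 0.2990, so P(S) = 0.2990/(1+0.2990) ≈ 0.23.

P(S) = 0.23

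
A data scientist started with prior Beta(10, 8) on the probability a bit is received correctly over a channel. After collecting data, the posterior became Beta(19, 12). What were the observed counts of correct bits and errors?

9 correct bits and 4 errors

A Beta(a, b) prior with s successes and f failures in binomial data gives a Beta(a+s, b+f) posterior.
So s = 19 − 10 = 9 and f = 12 − 8 = 4.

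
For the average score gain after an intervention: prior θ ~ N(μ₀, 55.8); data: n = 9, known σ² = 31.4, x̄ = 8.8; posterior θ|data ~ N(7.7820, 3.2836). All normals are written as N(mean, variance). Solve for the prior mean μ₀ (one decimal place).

μ₀ = -8.5

With known observation variance, the Normal–Normal posterior has precision τ_n = τ₀ + n/σ² and mean μ_n = (τ₀μ₀ + (n/σ²)x̄)/τ_n.
Here τ₀ = 1/55.8 = 0.017921 and τ_data = 9/31.4 = 0.286624, so τ_n = 0.304545.
Rearranging for μ₀: μ₀ = (μ_n·τ_n − τ_data·x̄)/τ₀ = (7.7820·0.304545 − 0.286624·8.8) / 0.017921 = -0.152322/0.017921 ≈ -8.5.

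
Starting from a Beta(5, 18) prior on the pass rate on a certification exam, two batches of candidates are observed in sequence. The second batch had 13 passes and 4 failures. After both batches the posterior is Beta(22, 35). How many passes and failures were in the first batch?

Sequential conjugate updates are equivalent to a single update on the pooled data, so total successes = posterior α − prior α and total failures = posterior β − prior β.
Total across both batches: 22−5=17 passes, 35−18=17 failures.
Subtract the second batch: 17−13=4 passes and 17−4=13 failures.

4 passes and 13 failures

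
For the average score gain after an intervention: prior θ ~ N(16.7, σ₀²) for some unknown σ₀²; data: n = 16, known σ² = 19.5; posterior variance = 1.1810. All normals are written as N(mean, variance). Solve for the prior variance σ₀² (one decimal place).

Posterior precision equals prior precision plus data precision: 1/σ_n² = 1/σ₀² + n/σ².
So 1/σ₀² = 1/1.1810 − 16/19.5 = 0.846740 − 0.820513 = 0.026227.
Hence σ₀² = 1/0.026227 ≈ 38.1.

σ₀² = 38.1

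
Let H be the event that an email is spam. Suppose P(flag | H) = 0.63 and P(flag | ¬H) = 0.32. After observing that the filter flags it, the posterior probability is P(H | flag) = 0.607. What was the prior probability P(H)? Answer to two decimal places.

Bayes' rule in odds form gives O(H|E) = O(H)·[P(E|H)/P(E|¬H)], hence O(H) = O(H|E)/LR.
Posterior odds = 0.607/(1−0.607) = 1.5445. LR = 0.63/0.32 = 1.9688.
Prior odds = 1.5445/1.9688 = 0.7845, so P(H) = 0.7845/(1+0.7845) ≈ 0.44.

P(H) = 0.44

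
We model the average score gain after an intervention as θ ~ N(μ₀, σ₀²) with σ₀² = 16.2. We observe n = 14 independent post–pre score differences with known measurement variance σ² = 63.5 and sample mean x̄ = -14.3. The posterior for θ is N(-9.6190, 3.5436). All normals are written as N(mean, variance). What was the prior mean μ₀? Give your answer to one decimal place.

The posterior mean is a precision-weighted average: μ_n = (τ₀μ₀ + τ_data·x̄)/(τ₀+τ_data), with τ₀=1/σ₀² and τ_data=n/σ².
Here τ₀ = 1/16.2 = 0.061728 and τ_data = 14/63.5 = 0.220472, so τ_n = 0.282200.
Rearranging for μ₀: μ₀ = (μ_n·τ_n − τ_data·x̄)/τ₀ = (-9.6190·0.282200 − 0.220472·-14.3) / 0.061728 = 0.438268/0.061728 ≈ 7.1.

μ₀ = 7.1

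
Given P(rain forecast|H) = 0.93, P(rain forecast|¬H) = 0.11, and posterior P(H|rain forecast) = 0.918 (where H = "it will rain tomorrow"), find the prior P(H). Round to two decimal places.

P(H) = 0.57

Bayes' rule in odds form gives O(H|E) = O(H)·[P(E|H)/P(E|¬H)], hence O(H) = O(H|E)/LR.
Posterior odds = 0.918/(1−0.918) = 11.1951. LR = 0.93/0.11 = 8.4545.
Prior odds = 11.1951/8.4545 = 1.3242, so P(H) = 1.3242/(1+1.3242) ≈ 0.57.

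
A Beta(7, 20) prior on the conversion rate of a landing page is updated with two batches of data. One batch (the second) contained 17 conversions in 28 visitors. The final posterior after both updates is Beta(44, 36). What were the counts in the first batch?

Because Beta–binomial updating is additive in the counts, the combined data contributed (α_post−α_prior, β_post−β_prior) successes and failures.
Total across both batches: 44−7=37 conversions, 36−20=16 bounces.
Subtract the second batch: 37−17=20 conversions and 16−11=5 bounces.

20 conversions and 5 bounces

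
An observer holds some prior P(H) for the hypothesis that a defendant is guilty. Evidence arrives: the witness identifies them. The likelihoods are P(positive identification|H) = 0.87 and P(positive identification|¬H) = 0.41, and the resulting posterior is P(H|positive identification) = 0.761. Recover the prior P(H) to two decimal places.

P(H) = 0.60

In odds form, posterior odds = prior odds × likelihood ratio, so prior odds = posterior odds ÷ LR.
Posterior odds = 0.761/(1−0.761) = 3.1841. LR = 0.87/0.41 = 2.1220.
Prior odds = 3.1841/2.1220 = 1.5005, so P(H) = 1.5005/(1+1.5005) ≈ 0.60.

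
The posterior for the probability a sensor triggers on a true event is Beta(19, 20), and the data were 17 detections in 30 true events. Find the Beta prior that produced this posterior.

Beta(2, 7)

A Beta(a, b) prior with s successes and f failures in binomial data gives a Beta(a+s, b+f) posterior.
Subtract the data counts: 19−17=2, 20−13=7.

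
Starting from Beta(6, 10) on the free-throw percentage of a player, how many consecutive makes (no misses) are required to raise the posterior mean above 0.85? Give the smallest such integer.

k = 51

After k makes and 0 misses the posterior is Beta(6+k, 10), with mean (6+k)/(6+10+k).
Set (6+k)/(16+k) > 0.85 and solve: k > (0.85·16 − 6)/(1 − 0.85) = 50.667.
The smallest integer exceeding 50.667 is 51.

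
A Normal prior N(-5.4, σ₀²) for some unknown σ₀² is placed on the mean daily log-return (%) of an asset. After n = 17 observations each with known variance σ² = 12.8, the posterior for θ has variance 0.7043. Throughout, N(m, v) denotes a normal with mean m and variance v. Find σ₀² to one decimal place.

Posterior precision equals prior precision plus data precision: 1/σ_n² = 1/σ₀² + n/σ².
So 1/σ₀² = 1/0.7043 − 17/12.8 = 1.419849 − 1.328125 = 0.091724.
Hence σ₀² = 1/0.091724 ≈ 10.9.

σ₀² = 10.9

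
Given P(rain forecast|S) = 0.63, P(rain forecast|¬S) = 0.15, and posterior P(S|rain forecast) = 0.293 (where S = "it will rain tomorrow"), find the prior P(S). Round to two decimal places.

Bayes' rule in odds form gives O(S|E) = O(S)·[P(E|S)/P(E|¬S)], hence O(S) = O(S|E)/LR.
Posterior odds = 0.293/(1−0.293) = 0.4144. LR = 0.63/0.15 = 4.2000.
Prior odds = 0.4144/4.2000 = 0.0987, so P(S) = 0.0987/(1+0.0987) ≈ 0.09.

P(S) = 0.09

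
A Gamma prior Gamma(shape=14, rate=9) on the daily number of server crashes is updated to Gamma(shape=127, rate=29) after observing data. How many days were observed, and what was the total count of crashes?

n = 20 days with total 113 crashes

Gamma–Poisson conjugacy: posterior shape = α + Σxᵢ, posterior rate = β + n.
Matching: Σxᵢ = 127 − 14 = 113 and n = 29 − 9 = 20.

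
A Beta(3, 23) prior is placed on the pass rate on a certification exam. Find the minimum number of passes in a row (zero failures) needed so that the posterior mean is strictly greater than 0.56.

After k passes and 0 failures the posterior is Beta(3+k, 23), with mean (3+k)/(3+23+k).
Set (3+k)/(26+k) > 0.56 and solve: k > (0.56·26 − 3)/(1 − 0.56) = 26.273.
The smallest integer exceeding 26.273 is 27, and checking k=27: (30)/(53) = 0.5660 > 0.56.

k = 27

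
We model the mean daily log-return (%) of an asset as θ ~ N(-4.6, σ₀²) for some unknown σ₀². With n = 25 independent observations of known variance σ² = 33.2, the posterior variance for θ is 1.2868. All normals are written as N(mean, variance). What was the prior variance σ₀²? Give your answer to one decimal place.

σ₀² = 41.5

Posterior precision equals prior precision plus data precision: 1/σ_n² = 1/σ₀² + n/σ².
So 1/σ₀² = 1/1.2868 − 25/33.2 = 0.777122 − 0.753012 = 0.024110.
Hence σ₀² = 1/0.024110 ≈ 41.5.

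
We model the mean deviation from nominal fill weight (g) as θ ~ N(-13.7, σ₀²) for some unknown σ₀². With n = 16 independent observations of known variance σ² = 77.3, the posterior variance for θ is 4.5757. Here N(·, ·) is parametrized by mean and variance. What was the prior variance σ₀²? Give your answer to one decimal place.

Posterior precision equals prior precision plus data precision: 1/σ_n² = 1/σ₀² + n/σ².
So 1/σ₀² = 1/4.5757 − 16/77.3 = 0.218546 − 0.206986 = 0.011560.
Hence σ₀² = 1/0.011560 ≈ 86.5.

σ₀² = 86.5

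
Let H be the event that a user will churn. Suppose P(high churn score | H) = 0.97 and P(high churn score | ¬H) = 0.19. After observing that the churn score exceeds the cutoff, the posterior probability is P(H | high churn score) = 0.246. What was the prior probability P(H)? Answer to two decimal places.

Bayes' rule in odds form gives O(H|E) = O(H)·[P(E|H)/P(E|¬H)], hence O(H) = O(H|E)/LR.
Posterior odds = 0.246/(1−0.246) = 0.3263. LR = 0.97/0.19 = 5.1053.
Prior odds = 0.3263/5.1053 = 0.0639, so P(H) = 0.0639/(1+0.0639) ≈ 0.06.

P(H) = 0.06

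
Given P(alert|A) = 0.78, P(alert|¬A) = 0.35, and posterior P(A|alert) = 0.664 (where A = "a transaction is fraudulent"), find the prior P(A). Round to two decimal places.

P(A) = 0.47

Bayes' rule in odds form gives O(A|E) = O(A)·[P(E|A)/P(E|¬A)], hence O(A) = O(A|E)/LR.
Posterior odds = 0.664/(1−0.664) = 1.9762. LR = 0.78/0.35 = 2.2286.
Prior odds = 1.9762/2.2286 = 0.8867, so P(A) = 0.8867/(1+0.8867) ≈ 0.47.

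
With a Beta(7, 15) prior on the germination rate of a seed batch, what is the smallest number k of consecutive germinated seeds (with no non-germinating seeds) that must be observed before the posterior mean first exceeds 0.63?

After k germinated seeds and 0 non-germinating seeds the posterior is Beta(7+k, 15), with mean (7+k)/(7+15+k).
Set (7+k)/(22+k) > 0.63 and solve: k > (0.63·22 − 7)/(1 − 0.63) = 18.541.
The smallest integer exceeding 18.541 is 19.

k = 19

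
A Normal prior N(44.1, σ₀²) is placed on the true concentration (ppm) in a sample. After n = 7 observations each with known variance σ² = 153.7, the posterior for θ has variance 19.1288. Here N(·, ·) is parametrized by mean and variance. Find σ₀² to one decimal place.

For the Normal–Normal model with known σ², precisions add: τ_n = τ₀ + n/σ².
So 1/σ₀² = 1/19.1288 − 7/153.7 = 0.052277 − 0.045543 = 0.006734.
Hence σ₀² = 1/0.006734 ≈ 148.5.

σ₀² = 148.5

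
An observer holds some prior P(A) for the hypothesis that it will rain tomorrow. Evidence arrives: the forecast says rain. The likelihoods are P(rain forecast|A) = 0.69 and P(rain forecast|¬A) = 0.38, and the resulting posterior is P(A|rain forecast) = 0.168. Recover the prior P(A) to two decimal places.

Bayes' rule in odds form gives O(A|E) = O(A)·[P(E|A)/P(E|¬A)], hence O(A) = O(A|E)/LR.
Posterior odds = 0.168/(1−0.168) = 0.2019. LR = 0.69/0.38 = 1.8158.
Prior odds = 0.2019/1.8158 = 0.1112, so P(A) = 0.1112/(1+0.1112) ≈ 0.10.

P(A) = 0.10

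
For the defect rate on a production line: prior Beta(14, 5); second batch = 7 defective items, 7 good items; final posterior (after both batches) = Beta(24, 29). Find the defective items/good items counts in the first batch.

Sequential conjugate updates are equivalent to a single update on the pooled data, so total successes = posterior α − prior α and total failures = posterior β − prior β.
Total across both batches: 24−14=10 defective items, 29−5=24 good items.
Subtract the second batch: 10−7=3 defective items and 24−7=17 good items.

3 defective items and 17 good items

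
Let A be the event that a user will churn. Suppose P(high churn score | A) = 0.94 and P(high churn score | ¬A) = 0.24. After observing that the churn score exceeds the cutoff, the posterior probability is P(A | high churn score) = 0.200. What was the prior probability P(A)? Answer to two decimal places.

In odds form, posterior odds = prior odds × likelihood ratio, so prior odds = posterior odds ÷ LR.
Posterior odds = 0.200/(1−0.200) = 0.2500. LR = 0.94/0.24 = 3.9167.
Prior odds = 0.2500/3.9167 = 0.0638, so P(A) = 0.0638/(1+0.0638) ≈ 0.06.

P(A) = 0.06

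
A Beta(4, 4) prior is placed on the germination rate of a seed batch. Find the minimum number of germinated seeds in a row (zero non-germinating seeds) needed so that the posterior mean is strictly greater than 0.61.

After k germinated seeds and 0 non-germinating seeds the posterior is Beta(4+k, 4), with mean (4+k)/(4+4+k).
Set (4+k)/(8+k) > 0.61 and solve: k > (0.61·8 − 4)/(1 − 0.61) = 2.256.
The smallest integer exceeding 2.256 is 3, and checking k=3: (7)/(11) = 0.6364 > 0.61.

k = 3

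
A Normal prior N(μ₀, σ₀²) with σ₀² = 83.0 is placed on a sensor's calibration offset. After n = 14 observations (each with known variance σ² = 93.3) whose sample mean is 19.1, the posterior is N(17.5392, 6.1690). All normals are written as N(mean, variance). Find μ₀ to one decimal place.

μ₀ = -1.9

The posterior mean is a precision-weighted average: μ_n = (τ₀μ₀ + τ_data·x̄)/(τ₀+τ_data), with τ₀=1/σ₀² and τ_data=n/σ².
Here τ₀ = 1/83.0 = 0.012048 and τ_data = 14/93.3 = 0.150054, so τ_n = 0.162102.
Rearranging for μ₀: μ₀ = (μ_n·τ_n − τ_data·x̄)/τ₀ = (17.5392·0.162102 − 0.150054·19.1) / 0.012048 = -0.022892/0.012048 ≈ -1.9.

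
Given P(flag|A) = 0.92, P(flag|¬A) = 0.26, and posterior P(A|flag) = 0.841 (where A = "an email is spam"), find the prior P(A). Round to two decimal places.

In odds form, posterior odds = prior odds × likelihood ratio, so prior odds = posterior odds ÷ LR.
Posterior odds = 0.841/(1−0.841) = 5.2893. LR = 0.92/0.26 = 3.5385.
Prior odds = 5.2893/3.5385 = 1.4948, so P(A) = 1.4948/(1+1.4948) ≈ 0.60.

P(A) = 0.60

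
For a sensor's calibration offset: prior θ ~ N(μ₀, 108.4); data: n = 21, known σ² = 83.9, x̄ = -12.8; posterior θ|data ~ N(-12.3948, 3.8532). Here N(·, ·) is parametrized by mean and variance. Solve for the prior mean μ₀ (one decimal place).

With known observation variance, the Normal–Normal posterior has precision τ_n = τ₀ + n/σ² and mean μ_n = (τ₀μ₀ + (n/σ²)x̄)/τ_n.
Here τ₀ = 1/108.4 = 0.009225 and τ_data = 21/83.9 = 0.250298, so τ_n = 0.259523.
Rearranging for μ₀: μ₀ = (μ_n·τ_n − τ_data·x̄)/τ₀ = (-12.3948·0.259523 − 0.250298·-12.8) / 0.009225 = -0.012921/0.009225 ≈ -1.4.

μ₀ = -1.4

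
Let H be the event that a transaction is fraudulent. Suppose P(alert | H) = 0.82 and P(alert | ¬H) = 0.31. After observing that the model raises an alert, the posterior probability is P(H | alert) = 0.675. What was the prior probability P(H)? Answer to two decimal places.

In odds form, posterior odds = prior odds × likelihood ratio, so prior odds = posterior odds ÷ LR.
Posterior odds = 0.675/(1−0.675) = 2.0769. LR = 0.82/0.31 = 2.6452.
Prior odds = 2.0769/2.6452 = 0.7852, so P(H) = 0.7852/(1+0.7852) ≈ 0.44.

P(H) = 0.44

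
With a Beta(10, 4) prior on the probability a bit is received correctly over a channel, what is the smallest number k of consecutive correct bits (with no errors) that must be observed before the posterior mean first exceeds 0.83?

k = 10

After k correct bits and 0 errors the posterior is Beta(10+k, 4), with mean (10+k)/(10+4+k).
Set (10+k)/(14+k) > 0.83 and solve: k > (0.83·14 − 10)/(1 − 0.83) = 9.529.
The smallest integer exceeding 9.529 is 10, and checking k=10: (20)/(24) = 0.8333 > 0.83.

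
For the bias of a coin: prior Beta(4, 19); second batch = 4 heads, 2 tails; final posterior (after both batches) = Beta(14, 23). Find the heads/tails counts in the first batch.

Because Beta–binomial updating is additive in the counts, the combined data contributed (α_post−α_prior, β_post−β_prior) successes and failures.
Total across both batches: 14−4=10 heads, 23−19=4 tails.
Subtract the second batch: 10−4=6 heads and 4−2=2 tails.

6 heads and 2 tails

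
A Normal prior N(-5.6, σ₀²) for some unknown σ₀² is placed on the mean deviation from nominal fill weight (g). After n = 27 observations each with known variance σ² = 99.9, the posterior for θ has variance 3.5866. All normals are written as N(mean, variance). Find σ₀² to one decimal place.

Posterior precision equals prior precision plus data precision: 1/σ_n² = 1/σ₀² + n/σ².
So 1/σ₀² = 1/3.5866 − 27/99.9 = 0.278816 − 0.270270 = 0.008546.
Hence σ₀² = 1/0.008546 ≈ 117.0.

σ₀² = 117.0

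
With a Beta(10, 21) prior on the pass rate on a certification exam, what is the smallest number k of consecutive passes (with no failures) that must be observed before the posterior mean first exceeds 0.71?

After k passes and 0 failures the posterior is Beta(10+k, 21), with mean (10+k)/(10+21+k).
Set (10+k)/(31+k) > 0.71 and solve: k > (0.71·31 − 10)/(1 − 0.71) = 41.414.
The smallest integer exceeding 41.414 is 42.

k = 42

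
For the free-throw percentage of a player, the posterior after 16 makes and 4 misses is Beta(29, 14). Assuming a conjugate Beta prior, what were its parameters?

Beta(13, 10)

Under Beta–binomial conjugacy the posterior parameters are (α+s, β+f).
Subtract the data counts: 29−16=13, 14−4=10.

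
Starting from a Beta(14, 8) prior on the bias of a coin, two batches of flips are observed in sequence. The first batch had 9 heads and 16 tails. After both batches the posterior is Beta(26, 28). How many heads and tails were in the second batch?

3 heads and 4 tails

Because Beta–binomial updating is additive in the counts, the combined data contributed (α_post−α_prior, β_post−β_prior) successes and failures.
Total across both batches: 26−14=12 heads, 28−8=20 tails.
Subtract the first batch: 12−9=3 heads and 20−16=4 tails.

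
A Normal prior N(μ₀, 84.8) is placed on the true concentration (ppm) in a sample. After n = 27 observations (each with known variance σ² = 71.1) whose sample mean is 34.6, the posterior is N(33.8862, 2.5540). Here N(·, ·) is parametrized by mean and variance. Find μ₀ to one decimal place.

The posterior mean is a precision-weighted average: μ_n = (τ₀μ₀ + τ_data·x̄)/(τ₀+τ_data), with τ₀=1/σ₀² and τ_data=n/σ².
Here τ₀ = 1/84.8 = 0.011792 and τ_data = 27/71.1 = 0.379747, so τ_n = 0.391539.
Rearranging for μ₀: μ₀ = (μ_n·τ_n − τ_data·x̄)/τ₀ = (33.8862·0.391539 − 0.379747·34.6) / 0.011792 = 0.128523/0.011792 ≈ 10.9.

μ₀ = 10.9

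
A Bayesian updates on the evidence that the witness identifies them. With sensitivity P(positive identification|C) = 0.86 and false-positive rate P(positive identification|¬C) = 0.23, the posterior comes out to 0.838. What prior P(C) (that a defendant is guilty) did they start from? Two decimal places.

In odds form, posterior odds = prior odds × likelihood ratio, so prior odds = posterior odds ÷ LR.
Posterior odds = 0.838/(1−0.838) = 5.1728. LR = 0.86/0.23 = 3.7391.
Prior odds = 5.1728/3.7391 = 1.3834, so P(C) = 1.3834/(1+1.3834) ≈ 0.58.

P(C) = 0.58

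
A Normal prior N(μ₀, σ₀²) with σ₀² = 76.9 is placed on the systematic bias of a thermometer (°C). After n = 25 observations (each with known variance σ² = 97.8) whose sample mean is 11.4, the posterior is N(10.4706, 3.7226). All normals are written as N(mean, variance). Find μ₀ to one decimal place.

μ₀ = -7.8

The posterior mean is a precision-weighted average: μ_n = (τ₀μ₀ + τ_data·x̄)/(τ₀+τ_data), with τ₀=1/σ₀² and τ_data=n/σ².
Here τ₀ = 1/76.9 = 0.013004 and τ_data = 25/97.8 = 0.255624, so τ_n = 0.268628.
Rearranging for μ₀: μ₀ = (μ_n·τ_n − τ_data·x̄)/τ₀ = (10.4706·0.268628 − 0.255624·11.4) / 0.013004 = -0.101417/0.013004 ≈ -7.8.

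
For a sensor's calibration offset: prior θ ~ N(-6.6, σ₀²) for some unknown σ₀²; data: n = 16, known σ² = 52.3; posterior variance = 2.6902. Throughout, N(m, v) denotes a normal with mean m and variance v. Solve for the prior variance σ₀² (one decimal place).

Posterior precision equals prior precision plus data precision: 1/σ_n² = 1/σ₀² + n/σ².
So 1/σ₀² = 1/2.6902 − 16/52.3 = 0.371720 − 0.305927 = 0.065793.
Hence σ₀² = 1/0.065793 ≈ 15.2.

σ₀² = 15.2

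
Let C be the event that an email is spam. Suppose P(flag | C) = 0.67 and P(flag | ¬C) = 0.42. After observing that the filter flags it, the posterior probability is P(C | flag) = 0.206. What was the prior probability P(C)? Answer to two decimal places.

P(C) = 0.14

Bayes' rule in odds form gives O(C|E) = O(C)·[P(E|C)/P(E|¬C)], hence O(C) = O(C|E)/LR.
Posterior odds = 0.206/(1−0.206) = 0.2594. LR = 0.67/0.42 = 1.5952.
Prior odds = 0.2594/1.5952 = 0.1626, so P(C) = 0.1626/(1+0.1626) ≈ 0.14.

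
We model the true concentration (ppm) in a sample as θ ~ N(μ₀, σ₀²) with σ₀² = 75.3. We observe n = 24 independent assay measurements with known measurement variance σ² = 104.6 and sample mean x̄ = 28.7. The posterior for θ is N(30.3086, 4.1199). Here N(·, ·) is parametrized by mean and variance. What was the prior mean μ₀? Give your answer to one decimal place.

The posterior mean is a precision-weighted average: μ_n = (τ₀μ₀ + τ_data·x̄)/(τ₀+τ_data), with τ₀=1/σ₀² and τ_data=n/σ².
Here τ₀ = 1/75.3 = 0.013280 and τ_data = 24/104.6 = 0.229446, so τ_n = 0.242726.
Rearranging for μ₀: μ₀ = (μ_n·τ_n − τ_data·x̄)/τ₀ = (30.3086·0.242726 − 0.229446·28.7) / 0.013280 = 0.771585/0.013280 ≈ 58.1.

μ₀ = 58.1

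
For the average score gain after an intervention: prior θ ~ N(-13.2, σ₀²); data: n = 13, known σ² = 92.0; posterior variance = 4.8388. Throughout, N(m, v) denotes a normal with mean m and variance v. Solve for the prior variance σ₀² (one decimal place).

Posterior precision equals prior precision plus data precision: 1/σ_n² = 1/σ₀² + n/σ².
So 1/σ₀² = 1/4.8388 − 13/92.0 = 0.206663 − 0.141304 = 0.065359.
Hence σ₀² = 1/0.065359 ≈ 15.3.

σ₀² = 15.3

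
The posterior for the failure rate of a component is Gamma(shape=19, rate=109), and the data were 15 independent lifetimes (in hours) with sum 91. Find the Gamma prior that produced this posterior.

Gamma(shape=4, rate=18)

For an exponential likelihood with a Gamma(α, β) prior on the rate, n observations with total T give posterior Gamma(α+n, β+T).
So α = 19 − 15 = 4 and β = 109 − 91 = 18.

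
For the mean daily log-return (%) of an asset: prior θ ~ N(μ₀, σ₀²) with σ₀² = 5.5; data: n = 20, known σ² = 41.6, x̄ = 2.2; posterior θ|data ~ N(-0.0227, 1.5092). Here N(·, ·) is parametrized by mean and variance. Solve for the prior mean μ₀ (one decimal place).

With known observation variance, the Normal–Normal posterior has precision τ_n = τ₀ + n/σ² and mean μ_n = (τ₀μ₀ + (n/σ²)x̄)/τ_n.
Here τ₀ = 1/5.5 = 0.181818 and τ_data = 20/41.6 = 0.480769, so τ_n = 0.662587.
Rearranging for μ₀: μ₀ = (μ_n·τ_n − τ_data·x̄)/τ₀ = (-0.0227·0.662587 − 0.480769·2.2) / 0.181818 = -1.072733/0.181818 ≈ -5.9.

μ₀ = -5.9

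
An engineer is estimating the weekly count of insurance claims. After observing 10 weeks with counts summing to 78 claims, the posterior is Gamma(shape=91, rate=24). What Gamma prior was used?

Gamma(shape=13, rate=14)

Gamma–Poisson conjugacy: posterior shape = α + Σxᵢ, posterior rate = β + n.
So α = 91 − 78 = 13 and β = 24 − 10 = 14.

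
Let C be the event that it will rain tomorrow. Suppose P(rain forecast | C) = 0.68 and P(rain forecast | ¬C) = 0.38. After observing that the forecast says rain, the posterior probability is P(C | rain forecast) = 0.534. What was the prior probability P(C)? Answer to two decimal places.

P(C) = 0.39

In odds form, posterior odds = prior odds × likelihood ratio, so prior odds = posterior odds ÷ LR.
Posterior odds = 0.534/(1−0.534) = 1.1459. LR = 0.68/0.38 = 1.7895.
Prior odds = 1.1459/1.7895 = 0.6403, so P(C) = 0.6403/(1+0.6403) ≈ 0.39.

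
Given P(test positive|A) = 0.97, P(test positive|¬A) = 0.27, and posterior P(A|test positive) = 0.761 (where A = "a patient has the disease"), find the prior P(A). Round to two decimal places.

P(A) = 0.47

Bayes' rule in odds form gives O(A|E) = O(A)·[P(E|A)/P(E|¬A)], hence O(A) = O(A|E)/LR.
Posterior odds = 0.761/(1−0.761) = 3.1841. LR = 0.97/0.27 = 3.5926.
Prior odds = 3.1841/3.5926 = 0.8863, so P(A) = 0.8863/(1+0.8863) ≈ 0.47.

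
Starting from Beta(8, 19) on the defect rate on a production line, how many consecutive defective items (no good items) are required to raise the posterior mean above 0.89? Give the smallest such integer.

k = 146

After k defective items and 0 good items the posterior is Beta(8+k, 19), with mean (8+k)/(8+19+k).
Set (8+k)/(27+k) > 0.89 and solve: k > (0.89·27 − 8)/(1 − 0.89) = 145.727.
The smallest integer exceeding 145.727 is 146.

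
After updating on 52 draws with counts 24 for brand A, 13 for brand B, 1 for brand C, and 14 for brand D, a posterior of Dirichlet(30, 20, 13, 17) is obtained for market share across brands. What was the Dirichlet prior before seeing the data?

For a Dirichlet(α) prior with multinomial counts c, the posterior is Dirichlet(α + c) componentwise.
Subtract each count from the matching posterior parameter: 30−24=6, 20−13=7, 13−1=12, 17−14=3.

Dirichlet(6, 7, 12, 3)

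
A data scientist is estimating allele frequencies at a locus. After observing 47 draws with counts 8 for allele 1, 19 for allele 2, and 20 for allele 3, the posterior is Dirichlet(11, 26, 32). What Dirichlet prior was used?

Dirichlet(3, 7, 12)

For a Dirichlet(α) prior with multinomial counts c, the posterior is Dirichlet(α + c) componentwise.
Subtract each count from the matching posterior parameter: 11−8=3, 26−19=7, 32−20=12.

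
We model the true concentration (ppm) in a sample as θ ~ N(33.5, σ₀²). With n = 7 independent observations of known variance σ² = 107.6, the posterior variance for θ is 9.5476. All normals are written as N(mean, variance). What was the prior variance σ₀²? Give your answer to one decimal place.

σ₀² = 25.2

For the Normal–Normal model with known σ², precisions add: τ_n = τ₀ + n/σ².
So 1/σ₀² = 1/9.5476 − 7/107.6 = 0.104738 − 0.065056 = 0.039682.
Hence σ₀² = 1/0.039682 ≈ 25.2.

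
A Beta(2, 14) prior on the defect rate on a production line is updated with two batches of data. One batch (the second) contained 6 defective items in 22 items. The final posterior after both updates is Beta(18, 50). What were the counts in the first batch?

10 defective items and 20 good items

Sequential conjugate updates are equivalent to a single update on the pooled data, so total successes = posterior α − prior α and total failures = posterior β − prior β.
Total across both batches: 18−2=16 defective items, 50−14=36 good items.
Subtract the second batch: 16−6=10 defective items and 36−16=20 good items.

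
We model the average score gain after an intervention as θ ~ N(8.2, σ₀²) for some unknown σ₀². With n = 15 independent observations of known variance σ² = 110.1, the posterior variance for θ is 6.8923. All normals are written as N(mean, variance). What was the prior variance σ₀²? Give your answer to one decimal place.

For the Normal–Normal model with known σ², precisions add: τ_n = τ₀ + n/σ².
So 1/σ₀² = 1/6.8923 − 15/110.1 = 0.145089 − 0.136240 = 0.008849.
Hence σ₀² = 1/0.008849 ≈ 113.0.

σ₀² = 113.0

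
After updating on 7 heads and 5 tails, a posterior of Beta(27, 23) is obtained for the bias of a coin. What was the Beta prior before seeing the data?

A Beta(α, β) prior with s successes and f failures in binomial data gives a Beta(α+s, β+f) posterior.
So α = 27 − 7 = 20 and β = 23 − 5 = 18.

Beta(20, 18)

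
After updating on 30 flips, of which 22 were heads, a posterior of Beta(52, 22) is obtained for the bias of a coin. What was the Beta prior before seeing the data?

Beta(30, 14)

A Beta(a, b) prior with s successes and f failures in binomial data gives a Beta(a+s, b+f) posterior.
Subtract the data counts: 52−22=30, 22−8=14.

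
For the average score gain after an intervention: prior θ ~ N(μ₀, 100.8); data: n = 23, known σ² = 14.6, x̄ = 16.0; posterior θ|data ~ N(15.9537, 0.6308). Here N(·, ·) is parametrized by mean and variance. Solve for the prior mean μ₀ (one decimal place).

μ₀ = 8.6

With known observation variance, the Normal–Normal posterior has precision τ_n = τ₀ + n/σ² and mean μ_n = (τ₀μ₀ + (n/σ²)x̄)/τ_n.
Here τ₀ = 1/100.8 = 0.009921 and τ_data = 23/14.6 = 1.575342, so τ_n = 1.585263.
Rearranging for μ₀: μ₀ = (μ_n·τ_n − τ_data·x̄)/τ₀ = (15.9537·1.585263 − 1.575342·16.0) / 0.009921 = 0.085338/0.009921 ≈ 8.6.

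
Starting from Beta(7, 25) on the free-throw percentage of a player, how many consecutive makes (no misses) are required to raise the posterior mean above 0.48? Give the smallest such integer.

k = 17

After k makes and 0 misses the posterior is Beta(7+k, 25), with mean (7+k)/(7+25+k).
Set (7+k)/(32+k) > 0.48 and solve: k > (0.48·32 − 7)/(1 − 0.48) = 16.077.
The smallest integer exceeding 16.077 is 17, and checking k=17: (24)/(49) = 0.4898 > 0.48.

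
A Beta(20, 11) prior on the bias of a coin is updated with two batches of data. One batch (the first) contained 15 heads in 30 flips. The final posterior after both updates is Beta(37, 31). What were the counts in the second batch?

2 heads and 5 tails

Sequential conjugate updates are equivalent to a single update on the pooled data, so total successes = posterior α − prior α and total failures = posterior β − prior β.
Total across both batches: 37−20=17 heads, 31−11=20 tails.
Subtract the first batch: 17−15=2 heads and 20−15=5 tails.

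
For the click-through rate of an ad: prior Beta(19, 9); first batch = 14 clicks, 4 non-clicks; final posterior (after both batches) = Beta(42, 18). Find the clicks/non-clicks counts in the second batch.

Sequential conjugate updates are equivalent to a single update on the pooled data, so total successes = posterior α − prior α and total failures = posterior β − prior β.
Total across both batches: 42−19=23 clicks, 18−9=9 non-clicks.
Subtract the first batch: 23−14=9 clicks and 9−4=5 non-clicks.

9 clicks and 5 non-clicks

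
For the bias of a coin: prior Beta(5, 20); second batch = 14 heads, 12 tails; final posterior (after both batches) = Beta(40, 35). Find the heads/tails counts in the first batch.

Sequential conjugate updates are equivalent to a single update on the pooled data, so total successes = posterior α − prior α and total failures = posterior β − prior β.
Total across both batches: 40−5=35 heads, 35−20=15 tails.
Subtract the second batch: 35−14=21 heads and 15−12=3 tails.

21 heads and 3 tails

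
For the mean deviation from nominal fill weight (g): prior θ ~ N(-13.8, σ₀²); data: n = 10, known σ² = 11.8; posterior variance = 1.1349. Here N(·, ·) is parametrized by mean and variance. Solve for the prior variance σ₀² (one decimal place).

σ₀² = 29.7

For the Normal–Normal model with known σ², precisions add: τ_n = τ₀ + n/σ².
So 1/σ₀² = 1/1.1349 − 10/11.8 = 0.881135 − 0.847458 = 0.033677.
Hence σ₀² = 1/0.033677 ≈ 29.7.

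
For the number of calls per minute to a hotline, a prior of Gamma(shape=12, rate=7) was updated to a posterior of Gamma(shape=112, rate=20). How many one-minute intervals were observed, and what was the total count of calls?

Gamma–Poisson conjugacy: posterior shape = α + Σxᵢ, posterior rate = β + n.
Matching: Σxᵢ = 112 − 12 = 100 and n = 20 − 7 = 13.

n = 13 one-minute intervals with total 100 calls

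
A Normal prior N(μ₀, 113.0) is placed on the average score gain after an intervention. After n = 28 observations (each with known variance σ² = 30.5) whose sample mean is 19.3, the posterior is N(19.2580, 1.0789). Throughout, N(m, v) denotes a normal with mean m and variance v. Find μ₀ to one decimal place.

μ₀ = 14.9

With known observation variance, the Normal–Normal posterior has precision τ_n = τ₀ + n/σ² and mean μ_n = (τ₀μ₀ + (n/σ²)x̄)/τ_n.
Here τ₀ = 1/113.0 = 0.008850 and τ_data = 28/30.5 = 0.918033, so τ_n = 0.926883.
Rearranging for μ₀: μ₀ = (μ_n·τ_n − τ_data·x̄)/τ₀ = (19.2580·0.926883 − 0.918033·19.3) / 0.008850 = 0.131876/0.008850 ≈ 14.9.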